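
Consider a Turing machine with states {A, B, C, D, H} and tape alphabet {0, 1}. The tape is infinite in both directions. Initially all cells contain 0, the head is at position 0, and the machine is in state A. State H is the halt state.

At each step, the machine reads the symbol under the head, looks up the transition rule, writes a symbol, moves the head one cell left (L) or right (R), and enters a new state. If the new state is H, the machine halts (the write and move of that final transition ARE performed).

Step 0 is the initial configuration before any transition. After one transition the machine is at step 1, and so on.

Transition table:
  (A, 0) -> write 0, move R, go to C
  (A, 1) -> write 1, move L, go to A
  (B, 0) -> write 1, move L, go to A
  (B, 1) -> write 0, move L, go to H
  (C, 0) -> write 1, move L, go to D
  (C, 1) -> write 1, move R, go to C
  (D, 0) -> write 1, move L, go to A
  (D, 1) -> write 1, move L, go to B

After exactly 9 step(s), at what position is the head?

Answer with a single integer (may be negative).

Step 1: in state A at pos 0, read 0 -> (A,0)->write 0,move R,goto C. Now: state=C, head=1, tape[-1..2]=0000 (head:   ^)
Step 2: in state C at pos 1, read 0 -> (C,0)->write 1,move L,goto D. Now: state=D, head=0, tape[-1..2]=0010 (head:  ^)
Step 3: in state D at pos 0, read 0 -> (D,0)->write 1,move L,goto A. Now: state=A, head=-1, tape[-2..2]=00110 (head:  ^)
Step 4: in state A at pos -1, read 0 -> (A,0)->write 0,move R,goto C. Now: state=C, head=0, tape[-2..2]=00110 (head:   ^)
Step 5: in state C at pos 0, read 1 -> (C,1)->write 1,move R,goto C. Now: state=C, head=1, tape[-2..2]=00110 (head:    ^)
Step 6: in state C at pos 1, read 1 -> (C,1)->write 1,move R,goto C. Now: state=C, head=2, tape[-2..3]=001100 (head:     ^)
Step 7: in state C at pos 2, read 0 -> (C,0)->write 1,move L,goto D. Now: state=D, head=1, tape[-2..3]=001110 (head:    ^)
Step 8: in state D at pos 1, read 1 -> (D,1)->write 1,move L,goto B. Now: state=B, head=0, tape[-2..3]=001110 (head:   ^)
Step 9: in state B at pos 0, read 1 -> (B,1)->write 0,move L,goto H. Now: state=H, head=-1, tape[-2..3]=000110 (head:  ^)

Answer: -1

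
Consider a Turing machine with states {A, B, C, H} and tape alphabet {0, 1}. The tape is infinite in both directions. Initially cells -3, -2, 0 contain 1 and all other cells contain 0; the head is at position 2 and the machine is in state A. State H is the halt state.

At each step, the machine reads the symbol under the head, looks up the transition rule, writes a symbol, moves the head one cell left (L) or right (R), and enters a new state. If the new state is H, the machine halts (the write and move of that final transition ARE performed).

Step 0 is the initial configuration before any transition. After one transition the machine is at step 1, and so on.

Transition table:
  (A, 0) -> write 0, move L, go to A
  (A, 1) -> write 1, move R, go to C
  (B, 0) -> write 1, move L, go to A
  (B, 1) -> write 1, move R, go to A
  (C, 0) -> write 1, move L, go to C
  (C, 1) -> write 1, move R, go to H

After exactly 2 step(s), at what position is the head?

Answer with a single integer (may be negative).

Step 1: in state A at pos 2, read 0 -> (A,0)->write 0,move L,goto A. Now: state=A, head=1, tape[-4..3]=01101000 (head:      ^)
Step 2: in state A at pos 1, read 0 -> (A,0)->write 0,move L,goto A. Now: state=A, head=0, tape[-4..3]=01101000 (head:     ^)

Answer: 0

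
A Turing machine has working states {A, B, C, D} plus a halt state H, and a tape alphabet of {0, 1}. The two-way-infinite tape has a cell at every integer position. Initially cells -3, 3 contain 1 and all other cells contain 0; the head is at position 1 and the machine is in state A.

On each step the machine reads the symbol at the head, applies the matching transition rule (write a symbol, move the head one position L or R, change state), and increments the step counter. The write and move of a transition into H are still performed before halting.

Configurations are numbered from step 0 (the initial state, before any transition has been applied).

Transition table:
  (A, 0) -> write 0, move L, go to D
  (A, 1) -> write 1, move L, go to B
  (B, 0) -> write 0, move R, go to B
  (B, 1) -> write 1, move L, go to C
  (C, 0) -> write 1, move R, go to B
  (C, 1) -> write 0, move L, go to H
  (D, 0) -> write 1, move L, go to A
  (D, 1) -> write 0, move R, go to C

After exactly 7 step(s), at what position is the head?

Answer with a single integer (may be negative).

Answer: -4

Derivation:
Step 1: in state A at pos 1, read 0 -> (A,0)->write 0,move L,goto D. Now: state=D, head=0, tape[-4..4]=010000010 (head:     ^)
Step 2: in state D at pos 0, read 0 -> (D,0)->write 1,move L,goto A. Now: state=A, head=-1, tape[-4..4]=010010010 (head:    ^)
Step 3: in state A at pos -1, read 0 -> (A,0)->write 0,move L,goto D. Now: state=D, head=-2, tape[-4..4]=010010010 (head:   ^)
Step 4: in state D at pos -2, read 0 -> (D,0)->write 1,move L,goto A. Now: state=A, head=-3, tape[-4..4]=011010010 (head:  ^)
Step 5: in state A at pos -3, read 1 -> (A,1)->write 1,move L,goto B. Now: state=B, head=-4, tape[-5..4]=0011010010 (head:  ^)
Step 6: in state B at pos -4, read 0 -> (B,0)->write 0,move R,goto B. Now: state=B, head=-3, tape[-5..4]=0011010010 (head:   ^)
Step 7: in state B at pos -3, read 1 -> (B,1)->write 1,move L,goto C. Now: state=C, head=-4, tape[-5..4]=0011010010 (head:  ^)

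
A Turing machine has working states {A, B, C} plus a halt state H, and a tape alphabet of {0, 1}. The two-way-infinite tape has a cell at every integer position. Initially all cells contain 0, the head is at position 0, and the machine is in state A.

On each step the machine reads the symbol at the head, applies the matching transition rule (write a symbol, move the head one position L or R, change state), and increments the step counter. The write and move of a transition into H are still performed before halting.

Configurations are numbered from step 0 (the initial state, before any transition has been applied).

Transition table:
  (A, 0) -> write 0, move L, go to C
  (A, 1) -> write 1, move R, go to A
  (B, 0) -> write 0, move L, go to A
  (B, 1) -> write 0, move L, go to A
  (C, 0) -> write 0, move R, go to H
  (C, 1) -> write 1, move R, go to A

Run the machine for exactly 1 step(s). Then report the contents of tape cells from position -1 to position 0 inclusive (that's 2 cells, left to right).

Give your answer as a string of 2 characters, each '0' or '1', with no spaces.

Answer: 00

Derivation:
Step 1: in state A at pos 0, read 0 -> (A,0)->write 0,move L,goto C. Now: state=C, head=-1, tape[-2..1]=0000 (head:  ^)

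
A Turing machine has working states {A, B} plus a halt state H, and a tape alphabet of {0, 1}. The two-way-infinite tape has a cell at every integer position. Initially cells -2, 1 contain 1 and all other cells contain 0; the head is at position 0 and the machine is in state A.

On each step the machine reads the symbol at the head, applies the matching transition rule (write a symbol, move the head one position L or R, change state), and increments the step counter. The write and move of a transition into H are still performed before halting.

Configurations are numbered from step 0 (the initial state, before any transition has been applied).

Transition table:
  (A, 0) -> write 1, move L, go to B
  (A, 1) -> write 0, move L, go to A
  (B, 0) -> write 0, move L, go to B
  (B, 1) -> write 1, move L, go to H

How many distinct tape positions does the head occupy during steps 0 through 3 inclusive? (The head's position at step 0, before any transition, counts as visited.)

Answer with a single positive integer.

Answer: 4

Derivation:
Step 1: in state A at pos 0, read 0 -> (A,0)->write 1,move L,goto B. Now: state=B, head=-1, tape[-3..2]=010110 (head:   ^)
Step 2: in state B at pos -1, read 0 -> (B,0)->write 0,move L,goto B. Now: state=B, head=-2, tape[-3..2]=010110 (head:  ^)
Step 3: in state B at pos -2, read 1 -> (B,1)->write 1,move L,goto H. Now: state=H, head=-3, tape[-4..2]=0010110 (head:  ^)
Head positions at steps 0..3: starting at 0, distinct positions visited = {-3, -2, -1, 0} -> 4 position(s)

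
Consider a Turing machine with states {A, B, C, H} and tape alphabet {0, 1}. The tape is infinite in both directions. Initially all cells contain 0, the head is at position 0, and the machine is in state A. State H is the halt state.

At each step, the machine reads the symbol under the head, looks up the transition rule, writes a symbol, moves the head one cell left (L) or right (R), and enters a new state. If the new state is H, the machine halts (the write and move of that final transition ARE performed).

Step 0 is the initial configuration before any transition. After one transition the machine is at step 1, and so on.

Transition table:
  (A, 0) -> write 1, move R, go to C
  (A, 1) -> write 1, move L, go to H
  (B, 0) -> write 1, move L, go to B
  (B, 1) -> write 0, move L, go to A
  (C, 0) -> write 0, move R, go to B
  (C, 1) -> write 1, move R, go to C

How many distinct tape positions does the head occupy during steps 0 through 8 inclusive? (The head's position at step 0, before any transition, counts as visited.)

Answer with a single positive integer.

Answer: 4

Derivation:
Step 1: in state A at pos 0, read 0 -> (A,0)->write 1,move R,goto C. Now: state=C, head=1, tape[-1..2]=0100 (head:   ^)
Step 2: in state C at pos 1, read 0 -> (C,0)->write 0,move R,goto B. Now: state=B, head=2, tape[-1..3]=01000 (head:    ^)
Step 3: in state B at pos 2, read 0 -> (B,0)->write 1,move L,goto B. Now: state=B, head=1, tape[-1..3]=01010 (head:   ^)
Step 4: in state B at pos 1, read 0 -> (B,0)->write 1,move L,goto B. Now: state=B, head=0, tape[-1..3]=01110 (head:  ^)
Step 5: in state B at pos 0, read 1 -> (B,1)->write 0,move L,goto A. Now: state=A, head=-1, tape[-2..3]=000110 (head:  ^)
Step 6: in state A at pos -1, read 0 -> (A,0)->write 1,move R,goto C. Now: state=C, head=0, tape[-2..3]=010110 (head:   ^)
Step 7: in state C at pos 0, read 0 -> (C,0)->write 0,move R,goto B. Now: state=B, head=1, tape[-2..3]=010110 (head:    ^)
Step 8: in state B at pos 1, read 1 -> (B,1)->write 0,move L,goto A. Now: state=A, head=0, tape[-2..3]=010010 (head:   ^)
Head positions at steps 0..8: starting at 0, distinct positions visited = {-1, 0, 1, 2} -> 4 position(s)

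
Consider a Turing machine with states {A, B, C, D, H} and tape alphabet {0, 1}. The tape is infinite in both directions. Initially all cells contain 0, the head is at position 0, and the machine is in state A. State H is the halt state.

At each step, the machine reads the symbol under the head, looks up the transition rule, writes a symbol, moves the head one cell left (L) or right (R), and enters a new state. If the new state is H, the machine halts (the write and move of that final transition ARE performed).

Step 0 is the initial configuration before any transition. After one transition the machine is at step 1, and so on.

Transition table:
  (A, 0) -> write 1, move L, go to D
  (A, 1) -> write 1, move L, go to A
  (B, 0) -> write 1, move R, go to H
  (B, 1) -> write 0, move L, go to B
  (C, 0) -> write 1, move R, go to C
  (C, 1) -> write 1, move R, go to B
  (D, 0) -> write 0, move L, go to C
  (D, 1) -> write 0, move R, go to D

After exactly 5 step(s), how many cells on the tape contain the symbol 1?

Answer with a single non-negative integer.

Answer: 3

Derivation:
Step 1: in state A at pos 0, read 0 -> (A,0)->write 1,move L,goto D. Now: state=D, head=-1, tape[-2..1]=0010 (head:  ^)
Step 2: in state D at pos -1, read 0 -> (D,0)->write 0,move L,goto C. Now: state=C, head=-2, tape[-3..1]=00010 (head:  ^)
Step 3: in state C at pos -2, read 0 -> (C,0)->write 1,move R,goto C. Now: state=C, head=-1, tape[-3..1]=01010 (head:   ^)
Step 4: in state C at pos -1, read 0 -> (C,0)->write 1,move R,goto C. Now: state=C, head=0, tape[-3..1]=01110 (head:    ^)
Step 5: in state C at pos 0, read 1 -> (C,1)->write 1,move R,goto B. Now: state=B, head=1, tape[-3..2]=011100 (head:     ^)
Cells containing 1 after step 5: {-2, -1, 0} -> 3 cell(s)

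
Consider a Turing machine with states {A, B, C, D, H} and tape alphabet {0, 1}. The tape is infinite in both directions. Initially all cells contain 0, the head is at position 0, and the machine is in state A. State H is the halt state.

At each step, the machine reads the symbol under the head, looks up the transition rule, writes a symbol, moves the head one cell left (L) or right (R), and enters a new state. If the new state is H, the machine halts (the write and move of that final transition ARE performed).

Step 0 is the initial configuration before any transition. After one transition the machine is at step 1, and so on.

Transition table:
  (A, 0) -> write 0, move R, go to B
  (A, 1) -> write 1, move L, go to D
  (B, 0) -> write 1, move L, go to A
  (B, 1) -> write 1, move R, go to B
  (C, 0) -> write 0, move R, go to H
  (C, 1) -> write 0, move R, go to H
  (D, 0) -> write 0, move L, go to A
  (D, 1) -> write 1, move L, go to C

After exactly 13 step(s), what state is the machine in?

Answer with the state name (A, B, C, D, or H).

Step 1: in state A at pos 0, read 0 -> (A,0)->write 0,move R,goto B. Now: state=B, head=1, tape[-1..2]=0000 (head:   ^)
Step 2: in state B at pos 1, read 0 -> (B,0)->write 1,move L,goto A. Now: state=A, head=0, tape[-1..2]=0010 (head:  ^)
Step 3: in state A at pos 0, read 0 -> (A,0)->write 0,move R,goto B. Now: state=B, head=1, tape[-1..2]=0010 (head:   ^)
Step 4: in state B at pos 1, read 1 -> (B,1)->write 1,move R,goto B. Now: state=B, head=2, tape[-1..3]=00100 (head:    ^)
Step 5: in state B at pos 2, read 0 -> (B,0)->write 1,move L,goto A. Now: state=A, head=1, tape[-1..3]=00110 (head:   ^)
Step 6: in state A at pos 1, read 1 -> (A,1)->write 1,move L,goto D. Now: state=D, head=0, tape[-1..3]=00110 (head:  ^)
Step 7: in state D at pos 0, read 0 -> (D,0)->write 0,move L,goto A. Now: state=A, head=-1, tape[-2..3]=000110 (head:  ^)
Step 8: in state A at pos -1, read 0 -> (A,0)->write 0,move R,goto B. Now: state=B, head=0, tape[-2..3]=000110 (head:   ^)
Step 9: in state B at pos 0, read 0 -> (B,0)->write 1,move L,goto A. Now: state=A, head=-1, tape[-2..3]=001110 (head:  ^)
Step 10: in state A at pos -1, read 0 -> (A,0)->write 0,move R,goto B. Now: state=B, head=0, tape[-2..3]=001110 (head:   ^)
Step 11: in state B at pos 0, read 1 -> (B,1)->write 1,move R,goto B. Now: state=B, head=1, tape[-2..3]=001110 (head:    ^)
Step 12: in state B at pos 1, read 1 -> (B,1)->write 1,move R,goto B. Now: state=B, head=2, tape[-2..3]=001110 (head:     ^)
Step 13: in state B at pos 2, read 1 -> (B,1)->write 1,move R,goto B. Now: state=B, head=3, tape[-2..4]=0011100 (head:      ^)

Answer: B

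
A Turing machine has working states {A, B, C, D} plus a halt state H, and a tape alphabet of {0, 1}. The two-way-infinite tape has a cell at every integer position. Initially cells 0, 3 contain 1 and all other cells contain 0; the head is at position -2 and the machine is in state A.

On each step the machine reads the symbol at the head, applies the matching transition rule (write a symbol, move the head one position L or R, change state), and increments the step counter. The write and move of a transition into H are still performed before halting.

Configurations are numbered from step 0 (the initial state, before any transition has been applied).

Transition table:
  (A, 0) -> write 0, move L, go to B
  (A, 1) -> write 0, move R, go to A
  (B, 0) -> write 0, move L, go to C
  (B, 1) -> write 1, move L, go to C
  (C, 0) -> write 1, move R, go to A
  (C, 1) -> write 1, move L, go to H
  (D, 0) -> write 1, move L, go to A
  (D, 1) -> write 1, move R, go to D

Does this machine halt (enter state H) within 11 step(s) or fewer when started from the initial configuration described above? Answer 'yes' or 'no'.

Step 1: in state A at pos -2, read 0 -> (A,0)->write 0,move L,goto B. Now: state=B, head=-3, tape[-4..4]=000010010 (head:  ^)
Step 2: in state B at pos -3, read 0 -> (B,0)->write 0,move L,goto C. Now: state=C, head=-4, tape[-5..4]=0000010010 (head:  ^)
Step 3: in state C at pos -4, read 0 -> (C,0)->write 1,move R,goto A. Now: state=A, head=-3, tape[-5..4]=0100010010 (head:   ^)
Step 4: in state A at pos -3, read 0 -> (A,0)->write 0,move L,goto B. Now: state=B, head=-4, tape[-5..4]=0100010010 (head:  ^)
Step 5: in state B at pos -4, read 1 -> (B,1)->write 1,move L,goto C. Now: state=C, head=-5, tape[-6..4]=00100010010 (head:  ^)
Step 6: in state C at pos -5, read 0 -> (C,0)->write 1,move R,goto A. Now: state=A, head=-4, tape[-6..4]=01100010010 (head:   ^)
Step 7: in state A at pos -4, read 1 -> (A,1)->write 0,move R,goto A. Now: state=A, head=-3, tape[-6..4]=01000010010 (head:    ^)
Step 8: in state A at pos -3, read 0 -> (A,0)->write 0,move L,goto B. Now: state=B, head=-4, tape[-6..4]=01000010010 (head:   ^)
Step 9: in state B at pos -4, read 0 -> (B,0)->write 0,move L,goto C. Now: state=C, head=-5, tape[-6..4]=01000010010 (head:  ^)
Step 10: in state C at pos -5, read 1 -> (C,1)->write 1,move L,goto H. Now: state=H, head=-6, tape[-7..4]=001000010010 (head:  ^)
State H reached at step 10; 10 <= 11 -> yes

Answer: yes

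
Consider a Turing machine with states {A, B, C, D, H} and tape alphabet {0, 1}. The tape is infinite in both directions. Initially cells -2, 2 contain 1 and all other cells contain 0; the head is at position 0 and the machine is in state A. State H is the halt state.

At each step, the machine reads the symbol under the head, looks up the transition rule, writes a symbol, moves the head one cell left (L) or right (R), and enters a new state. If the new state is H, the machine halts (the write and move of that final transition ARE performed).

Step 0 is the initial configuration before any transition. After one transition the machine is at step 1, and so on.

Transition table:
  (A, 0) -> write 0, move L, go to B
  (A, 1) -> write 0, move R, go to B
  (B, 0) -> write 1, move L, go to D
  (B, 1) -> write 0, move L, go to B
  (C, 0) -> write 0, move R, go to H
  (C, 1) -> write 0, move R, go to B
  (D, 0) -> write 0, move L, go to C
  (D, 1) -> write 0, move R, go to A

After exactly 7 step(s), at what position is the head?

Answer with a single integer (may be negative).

Answer: -1

Derivation:
Step 1: in state A at pos 0, read 0 -> (A,0)->write 0,move L,goto B. Now: state=B, head=-1, tape[-3..3]=0100010 (head:   ^)
Step 2: in state B at pos -1, read 0 -> (B,0)->write 1,move L,goto D. Now: state=D, head=-2, tape[-3..3]=0110010 (head:  ^)
Step 3: in state D at pos -2, read 1 -> (D,1)->write 0,move R,goto A. Now: state=A, head=-1, tape[-3..3]=0010010 (head:   ^)
Step 4: in state A at pos -1, read 1 -> (A,1)->write 0,move R,goto B. Now: state=B, head=0, tape[-3..3]=0000010 (head:    ^)
Step 5: in state B at pos 0, read 0 -> (B,0)->write 1,move L,goto D. Now: state=D, head=-1, tape[-3..3]=0001010 (head:   ^)
Step 6: in state D at pos -1, read 0 -> (D,0)->write 0,move L,goto C. Now: state=C, head=-2, tape[-3..3]=0001010 (head:  ^)
Step 7: in state C at pos -2, read 0 -> (C,0)->write 0,move R,goto H. Now: state=H, head=-1, tape[-3..3]=0001010 (head:   ^)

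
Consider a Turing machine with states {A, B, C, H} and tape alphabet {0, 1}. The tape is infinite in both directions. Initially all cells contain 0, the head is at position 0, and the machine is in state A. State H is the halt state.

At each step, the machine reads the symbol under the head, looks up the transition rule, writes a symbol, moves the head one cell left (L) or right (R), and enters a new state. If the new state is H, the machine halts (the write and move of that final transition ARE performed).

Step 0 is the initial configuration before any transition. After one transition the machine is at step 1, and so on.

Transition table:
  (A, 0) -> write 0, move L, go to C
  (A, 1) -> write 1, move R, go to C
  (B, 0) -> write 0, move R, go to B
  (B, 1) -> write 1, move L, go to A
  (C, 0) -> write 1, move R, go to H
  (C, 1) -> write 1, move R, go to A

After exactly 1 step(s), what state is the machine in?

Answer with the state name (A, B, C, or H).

Step 1: in state A at pos 0, read 0 -> (A,0)->write 0,move L,goto C. Now: state=C, head=-1, tape[-2..1]=0000 (head:  ^)

Answer: C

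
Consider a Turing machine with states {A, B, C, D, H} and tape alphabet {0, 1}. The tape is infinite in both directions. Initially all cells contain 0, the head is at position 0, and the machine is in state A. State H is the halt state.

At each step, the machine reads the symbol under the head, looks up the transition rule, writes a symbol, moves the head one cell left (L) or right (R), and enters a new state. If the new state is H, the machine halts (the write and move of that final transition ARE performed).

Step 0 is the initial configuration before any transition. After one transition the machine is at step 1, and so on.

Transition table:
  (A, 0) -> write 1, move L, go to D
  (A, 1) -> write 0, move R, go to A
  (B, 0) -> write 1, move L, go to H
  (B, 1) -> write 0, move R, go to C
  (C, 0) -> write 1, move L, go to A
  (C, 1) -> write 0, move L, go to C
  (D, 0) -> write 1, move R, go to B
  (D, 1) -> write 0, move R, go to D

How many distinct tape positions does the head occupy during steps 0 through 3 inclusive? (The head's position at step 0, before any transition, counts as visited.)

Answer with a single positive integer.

Answer: 3

Derivation:
Step 1: in state A at pos 0, read 0 -> (A,0)->write 1,move L,goto D. Now: state=D, head=-1, tape[-2..1]=0010 (head:  ^)
Step 2: in state D at pos -1, read 0 -> (D,0)->write 1,move R,goto B. Now: state=B, head=0, tape[-2..1]=0110 (head:   ^)
Step 3: in state B at pos 0, read 1 -> (B,1)->write 0,move R,goto C. Now: state=C, head=1, tape[-2..2]=01000 (head:    ^)
Head positions at steps 0..3: starting at 0, distinct positions visited = {-1, 0, 1} -> 3 position(s)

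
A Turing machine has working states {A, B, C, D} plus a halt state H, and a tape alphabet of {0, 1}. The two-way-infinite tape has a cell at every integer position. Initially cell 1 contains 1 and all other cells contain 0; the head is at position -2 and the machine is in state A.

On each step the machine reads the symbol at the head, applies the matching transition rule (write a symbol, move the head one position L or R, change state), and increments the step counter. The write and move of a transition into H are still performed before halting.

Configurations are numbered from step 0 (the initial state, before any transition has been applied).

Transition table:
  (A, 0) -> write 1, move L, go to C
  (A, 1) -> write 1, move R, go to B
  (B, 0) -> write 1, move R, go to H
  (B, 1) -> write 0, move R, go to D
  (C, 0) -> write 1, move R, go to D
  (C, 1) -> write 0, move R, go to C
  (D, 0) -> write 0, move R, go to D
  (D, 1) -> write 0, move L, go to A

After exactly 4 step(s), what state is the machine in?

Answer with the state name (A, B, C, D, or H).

Step 1: in state A at pos -2, read 0 -> (A,0)->write 1,move L,goto C. Now: state=C, head=-3, tape[-4..2]=0010010 (head:  ^)
Step 2: in state C at pos -3, read 0 -> (C,0)->write 1,move R,goto D. Now: state=D, head=-2, tape[-4..2]=0110010 (head:   ^)
Step 3: in state D at pos -2, read 1 -> (D,1)->write 0,move L,goto A. Now: state=A, head=-3, tape[-4..2]=0100010 (head:  ^)
Step 4: in state A at pos -3, read 1 -> (A,1)->write 1,move R,goto B. Now: state=B, head=-2, tape[-4..2]=0100010 (head:   ^)

Answer: B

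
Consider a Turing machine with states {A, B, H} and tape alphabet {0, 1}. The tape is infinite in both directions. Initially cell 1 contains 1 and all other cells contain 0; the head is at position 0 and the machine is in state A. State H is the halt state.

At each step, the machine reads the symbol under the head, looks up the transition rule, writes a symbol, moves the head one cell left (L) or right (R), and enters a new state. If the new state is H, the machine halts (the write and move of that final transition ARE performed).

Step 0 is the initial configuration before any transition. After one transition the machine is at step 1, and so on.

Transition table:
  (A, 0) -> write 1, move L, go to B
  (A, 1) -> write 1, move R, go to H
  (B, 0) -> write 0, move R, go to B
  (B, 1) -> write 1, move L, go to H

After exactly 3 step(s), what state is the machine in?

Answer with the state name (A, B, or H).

Answer: H

Derivation:
Step 1: in state A at pos 0, read 0 -> (A,0)->write 1,move L,goto B. Now: state=B, head=-1, tape[-2..2]=00110 (head:  ^)
Step 2: in state B at pos -1, read 0 -> (B,0)->write 0,move R,goto B. Now: state=B, head=0, tape[-2..2]=00110 (head:   ^)
Step 3: in state B at pos 0, read 1 -> (B,1)->write 1,move L,goto H. Now: state=H, head=-1, tape[-2..2]=00110 (head:  ^)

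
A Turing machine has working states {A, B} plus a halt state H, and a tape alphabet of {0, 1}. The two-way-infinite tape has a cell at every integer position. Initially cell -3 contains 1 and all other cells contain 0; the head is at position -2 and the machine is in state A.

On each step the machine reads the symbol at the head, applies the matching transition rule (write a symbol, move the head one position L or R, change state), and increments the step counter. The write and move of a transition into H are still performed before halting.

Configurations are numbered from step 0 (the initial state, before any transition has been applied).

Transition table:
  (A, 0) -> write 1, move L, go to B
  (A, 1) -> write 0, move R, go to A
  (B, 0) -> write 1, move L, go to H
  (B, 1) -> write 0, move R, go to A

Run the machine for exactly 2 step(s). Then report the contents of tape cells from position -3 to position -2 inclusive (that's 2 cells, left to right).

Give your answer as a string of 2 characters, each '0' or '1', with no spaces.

Step 1: in state A at pos -2, read 0 -> (A,0)->write 1,move L,goto B. Now: state=B, head=-3, tape[-4..-1]=0110 (head:  ^)
Step 2: in state B at pos -3, read 1 -> (B,1)->write 0,move R,goto A. Now: state=A, head=-2, tape[-4..-1]=0010 (head:   ^)

Answer: 01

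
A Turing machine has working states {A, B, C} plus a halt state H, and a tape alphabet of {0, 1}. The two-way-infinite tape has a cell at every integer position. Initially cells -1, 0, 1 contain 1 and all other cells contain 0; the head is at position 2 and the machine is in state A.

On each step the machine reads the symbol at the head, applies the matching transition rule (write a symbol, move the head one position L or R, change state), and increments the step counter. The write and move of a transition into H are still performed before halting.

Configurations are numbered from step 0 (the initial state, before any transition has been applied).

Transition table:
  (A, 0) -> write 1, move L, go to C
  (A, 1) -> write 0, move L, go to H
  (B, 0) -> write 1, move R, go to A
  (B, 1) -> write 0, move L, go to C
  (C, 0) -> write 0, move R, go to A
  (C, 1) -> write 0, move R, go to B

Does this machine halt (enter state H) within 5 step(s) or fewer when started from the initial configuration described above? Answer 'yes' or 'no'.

Answer: no

Derivation:
Step 1: in state A at pos 2, read 0 -> (A,0)->write 1,move L,goto C. Now: state=C, head=1, tape[-2..3]=011110 (head:    ^)
Step 2: in state C at pos 1, read 1 -> (C,1)->write 0,move R,goto B. Now: state=B, head=2, tape[-2..3]=011010 (head:     ^)
Step 3: in state B at pos 2, read 1 -> (B,1)->write 0,move L,goto C. Now: state=C, head=1, tape[-2..3]=011000 (head:    ^)
Step 4: in state C at pos 1, read 0 -> (C,0)->write 0,move R,goto A. Now: state=A, head=2, tape[-2..3]=011000 (head:     ^)
Step 5: in state A at pos 2, read 0 -> (A,0)->write 1,move L,goto C. Now: state=C, head=1, tape[-2..3]=011010 (head:    ^)
After 5 step(s): state = C (not H) -> not halted within 5 -> no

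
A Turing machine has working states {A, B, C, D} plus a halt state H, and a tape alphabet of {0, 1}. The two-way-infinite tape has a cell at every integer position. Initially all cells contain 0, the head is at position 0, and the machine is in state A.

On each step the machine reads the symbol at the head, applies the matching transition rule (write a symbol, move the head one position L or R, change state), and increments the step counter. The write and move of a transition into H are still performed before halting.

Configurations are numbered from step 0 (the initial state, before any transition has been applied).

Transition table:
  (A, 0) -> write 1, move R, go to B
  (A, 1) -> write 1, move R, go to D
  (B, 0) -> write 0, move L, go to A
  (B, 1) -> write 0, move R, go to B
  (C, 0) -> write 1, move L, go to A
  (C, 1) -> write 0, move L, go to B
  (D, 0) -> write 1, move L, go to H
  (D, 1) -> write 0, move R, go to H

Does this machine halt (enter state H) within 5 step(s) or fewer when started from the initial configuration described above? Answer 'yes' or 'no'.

Step 1: in state A at pos 0, read 0 -> (A,0)->write 1,move R,goto B. Now: state=B, head=1, tape[-1..2]=0100 (head:   ^)
Step 2: in state B at pos 1, read 0 -> (B,0)->write 0,move L,goto A. Now: state=A, head=0, tape[-1..2]=0100 (head:  ^)
Step 3: in state A at pos 0, read 1 -> (A,1)->write 1,move R,goto D. Now: state=D, head=1, tape[-1..2]=0100 (head:   ^)
Step 4: in state D at pos 1, read 0 -> (D,0)->write 1,move L,goto H. Now: state=H, head=0, tape[-1..2]=0110 (head:  ^)
State H reached at step 4; 4 <= 5 -> yes

Answer: yes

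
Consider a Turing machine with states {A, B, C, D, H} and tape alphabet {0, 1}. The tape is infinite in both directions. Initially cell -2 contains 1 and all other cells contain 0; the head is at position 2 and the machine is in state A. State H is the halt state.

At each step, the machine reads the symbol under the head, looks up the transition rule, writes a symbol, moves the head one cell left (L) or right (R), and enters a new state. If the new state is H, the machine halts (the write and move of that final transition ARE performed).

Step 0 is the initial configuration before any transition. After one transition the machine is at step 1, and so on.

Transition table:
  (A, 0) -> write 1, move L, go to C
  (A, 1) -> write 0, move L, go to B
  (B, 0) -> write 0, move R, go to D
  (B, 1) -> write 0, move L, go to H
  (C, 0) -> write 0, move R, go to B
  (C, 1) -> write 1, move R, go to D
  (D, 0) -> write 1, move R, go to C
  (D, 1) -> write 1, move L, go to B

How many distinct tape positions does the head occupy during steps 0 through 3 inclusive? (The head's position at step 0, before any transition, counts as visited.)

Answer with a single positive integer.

Answer: 2

Derivation:
Step 1: in state A at pos 2, read 0 -> (A,0)->write 1,move L,goto C. Now: state=C, head=1, tape[-3..3]=0100010 (head:     ^)
Step 2: in state C at pos 1, read 0 -> (C,0)->write 0,move R,goto B. Now: state=B, head=2, tape[-3..3]=0100010 (head:      ^)
Step 3: in state B at pos 2, read 1 -> (B,1)->write 0,move L,goto H. Now: state=H, head=1, tape[-3..3]=0100000 (head:     ^)
Head positions at steps 0..3: starting at 2, distinct positions visited = {1, 2} -> 2 position(s)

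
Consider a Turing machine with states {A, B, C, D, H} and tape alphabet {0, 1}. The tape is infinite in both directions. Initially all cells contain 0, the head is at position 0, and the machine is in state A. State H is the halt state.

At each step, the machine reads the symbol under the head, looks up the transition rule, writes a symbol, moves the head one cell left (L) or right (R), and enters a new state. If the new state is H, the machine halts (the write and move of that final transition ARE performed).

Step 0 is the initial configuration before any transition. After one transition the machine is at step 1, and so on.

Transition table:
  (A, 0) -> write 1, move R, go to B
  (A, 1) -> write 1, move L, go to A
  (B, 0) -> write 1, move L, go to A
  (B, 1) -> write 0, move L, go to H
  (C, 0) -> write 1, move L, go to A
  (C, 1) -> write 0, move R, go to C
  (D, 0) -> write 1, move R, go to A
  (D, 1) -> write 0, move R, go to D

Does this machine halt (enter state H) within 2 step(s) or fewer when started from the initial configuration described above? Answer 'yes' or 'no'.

Answer: no

Derivation:
Step 1: in state A at pos 0, read 0 -> (A,0)->write 1,move R,goto B. Now: state=B, head=1, tape[-1..2]=0100 (head:   ^)
Step 2: in state B at pos 1, read 0 -> (B,0)->write 1,move L,goto A. Now: state=A, head=0, tape[-1..2]=0110 (head:  ^)
After 2 step(s): state = A (not H) -> not halted within 2 -> no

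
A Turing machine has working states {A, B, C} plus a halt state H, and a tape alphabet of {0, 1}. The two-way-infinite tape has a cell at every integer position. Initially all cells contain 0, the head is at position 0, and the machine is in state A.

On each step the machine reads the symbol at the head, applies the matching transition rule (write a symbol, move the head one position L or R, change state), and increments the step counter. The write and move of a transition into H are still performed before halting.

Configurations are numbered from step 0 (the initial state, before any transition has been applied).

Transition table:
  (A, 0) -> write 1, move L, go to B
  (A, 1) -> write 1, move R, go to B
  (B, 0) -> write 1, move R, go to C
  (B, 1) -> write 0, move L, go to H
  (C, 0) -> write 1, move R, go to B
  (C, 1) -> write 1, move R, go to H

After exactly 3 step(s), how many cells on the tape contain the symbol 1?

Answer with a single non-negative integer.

Answer: 2

Derivation:
Step 1: in state A at pos 0, read 0 -> (A,0)->write 1,move L,goto B. Now: state=B, head=-1, tape[-2..1]=0010 (head:  ^)
Step 2: in state B at pos -1, read 0 -> (B,0)->write 1,move R,goto C. Now: state=C, head=0, tape[-2..1]=0110 (head:   ^)
Step 3: in state C at pos 0, read 1 -> (C,1)->write 1,move R,goto H. Now: state=H, head=1, tape[-2..2]=01100 (head:    ^)
Cells containing 1 after step 3: {-1, 0} -> 2 cell(s)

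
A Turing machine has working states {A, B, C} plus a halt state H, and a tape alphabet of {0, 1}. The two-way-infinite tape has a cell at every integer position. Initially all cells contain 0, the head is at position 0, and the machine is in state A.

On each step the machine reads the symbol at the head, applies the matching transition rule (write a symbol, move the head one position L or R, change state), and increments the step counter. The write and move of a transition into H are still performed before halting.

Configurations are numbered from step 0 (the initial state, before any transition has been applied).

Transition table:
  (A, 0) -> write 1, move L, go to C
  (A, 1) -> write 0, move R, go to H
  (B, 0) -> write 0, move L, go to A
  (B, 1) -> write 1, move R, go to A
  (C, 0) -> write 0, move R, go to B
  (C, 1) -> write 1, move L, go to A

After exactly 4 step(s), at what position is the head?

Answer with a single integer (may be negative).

Answer: 0

Derivation:
Step 1: in state A at pos 0, read 0 -> (A,0)->write 1,move L,goto C. Now: state=C, head=-1, tape[-2..1]=0010 (head:  ^)
Step 2: in state C at pos -1, read 0 -> (C,0)->write 0,move R,goto B. Now: state=B, head=0, tape[-2..1]=0010 (head:   ^)
Step 3: in state B at pos 0, read 1 -> (B,1)->write 1,move R,goto A. Now: state=A, head=1, tape[-2..2]=00100 (head:    ^)
Step 4: in state A at pos 1, read 0 -> (A,0)->write 1,move L,goto C. Now: state=C, head=0, tape[-2..2]=00110 (head:   ^)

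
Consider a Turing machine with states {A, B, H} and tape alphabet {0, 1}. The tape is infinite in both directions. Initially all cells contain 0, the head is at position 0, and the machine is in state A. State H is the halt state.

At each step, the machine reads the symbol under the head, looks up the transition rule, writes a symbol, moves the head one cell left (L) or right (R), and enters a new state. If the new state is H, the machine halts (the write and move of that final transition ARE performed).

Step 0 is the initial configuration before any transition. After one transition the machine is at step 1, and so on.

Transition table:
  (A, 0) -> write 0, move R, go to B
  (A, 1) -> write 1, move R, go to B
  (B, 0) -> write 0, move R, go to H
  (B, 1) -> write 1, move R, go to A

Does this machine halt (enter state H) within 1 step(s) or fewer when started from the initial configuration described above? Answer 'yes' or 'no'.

Step 1: in state A at pos 0, read 0 -> (A,0)->write 0,move R,goto B. Now: state=B, head=1, tape[-1..2]=0000 (head:   ^)
After 1 step(s): state = B (not H) -> not halted within 1 -> no

Answer: no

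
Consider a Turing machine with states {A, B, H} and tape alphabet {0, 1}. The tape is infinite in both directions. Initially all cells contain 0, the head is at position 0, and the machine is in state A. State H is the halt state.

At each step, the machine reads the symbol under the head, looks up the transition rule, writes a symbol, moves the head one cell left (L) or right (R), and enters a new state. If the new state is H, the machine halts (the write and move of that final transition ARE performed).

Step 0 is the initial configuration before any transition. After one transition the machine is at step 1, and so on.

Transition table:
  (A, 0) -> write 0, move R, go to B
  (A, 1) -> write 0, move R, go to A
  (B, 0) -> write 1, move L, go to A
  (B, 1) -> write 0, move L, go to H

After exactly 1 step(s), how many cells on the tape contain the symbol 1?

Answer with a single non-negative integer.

Answer: 0

Derivation:
Step 1: in state A at pos 0, read 0 -> (A,0)->write 0,move R,goto B. Now: state=B, head=1, tape[-1..2]=0000 (head:   ^)
No cell contains 1 after step 1 -> 0 cell(s)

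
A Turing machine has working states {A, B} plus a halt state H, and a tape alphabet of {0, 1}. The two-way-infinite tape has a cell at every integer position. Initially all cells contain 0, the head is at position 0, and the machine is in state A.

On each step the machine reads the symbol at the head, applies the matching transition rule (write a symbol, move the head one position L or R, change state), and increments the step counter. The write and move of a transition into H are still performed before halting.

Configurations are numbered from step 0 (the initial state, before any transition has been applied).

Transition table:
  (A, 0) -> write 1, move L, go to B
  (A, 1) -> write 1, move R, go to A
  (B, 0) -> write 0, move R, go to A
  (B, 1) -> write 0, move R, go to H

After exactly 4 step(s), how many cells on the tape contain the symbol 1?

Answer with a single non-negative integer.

Step 1: in state A at pos 0, read 0 -> (A,0)->write 1,move L,goto B. Now: state=B, head=-1, tape[-2..1]=0010 (head:  ^)
Step 2: in state B at pos -1, read 0 -> (B,0)->write 0,move R,goto A. Now: state=A, head=0, tape[-2..1]=0010 (head:   ^)
Step 3: in state A at pos 0, read 1 -> (A,1)->write 1,move R,goto A. Now: state=A, head=1, tape[-2..2]=00100 (head:    ^)
Step 4: in state A at pos 1, read 0 -> (A,0)->write 1,move L,goto B. Now: state=B, head=0, tape[-2..2]=00110 (head:   ^)
Cells containing 1 after step 4: {0, 1} -> 2 cell(s)

Answer: 2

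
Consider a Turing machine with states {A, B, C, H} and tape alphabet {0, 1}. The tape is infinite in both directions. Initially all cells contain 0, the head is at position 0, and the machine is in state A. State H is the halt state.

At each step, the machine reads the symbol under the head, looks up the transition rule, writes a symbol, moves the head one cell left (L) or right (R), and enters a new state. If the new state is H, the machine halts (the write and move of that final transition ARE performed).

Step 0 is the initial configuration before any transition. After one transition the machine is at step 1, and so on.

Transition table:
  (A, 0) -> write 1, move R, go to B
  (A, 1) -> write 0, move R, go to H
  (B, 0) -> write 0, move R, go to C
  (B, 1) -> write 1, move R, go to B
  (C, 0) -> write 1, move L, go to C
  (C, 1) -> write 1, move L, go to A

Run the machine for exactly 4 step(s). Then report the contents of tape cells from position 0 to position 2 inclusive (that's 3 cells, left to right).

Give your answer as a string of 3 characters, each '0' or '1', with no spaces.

Answer: 111

Derivation:
Step 1: in state A at pos 0, read 0 -> (A,0)->write 1,move R,goto B. Now: state=B, head=1, tape[-1..2]=0100 (head:   ^)
Step 2: in state B at pos 1, read 0 -> (B,0)->write 0,move R,goto C. Now: state=C, head=2, tape[-1..3]=01000 (head:    ^)
Step 3: in state C at pos 2, read 0 -> (C,0)->write 1,move L,goto C. Now: state=C, head=1, tape[-1..3]=01010 (head:   ^)
Step 4: in state C at pos 1, read 0 -> (C,0)->write 1,move L,goto C. Now: state=C, head=0, tape[-1..3]=01110 (head:  ^)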